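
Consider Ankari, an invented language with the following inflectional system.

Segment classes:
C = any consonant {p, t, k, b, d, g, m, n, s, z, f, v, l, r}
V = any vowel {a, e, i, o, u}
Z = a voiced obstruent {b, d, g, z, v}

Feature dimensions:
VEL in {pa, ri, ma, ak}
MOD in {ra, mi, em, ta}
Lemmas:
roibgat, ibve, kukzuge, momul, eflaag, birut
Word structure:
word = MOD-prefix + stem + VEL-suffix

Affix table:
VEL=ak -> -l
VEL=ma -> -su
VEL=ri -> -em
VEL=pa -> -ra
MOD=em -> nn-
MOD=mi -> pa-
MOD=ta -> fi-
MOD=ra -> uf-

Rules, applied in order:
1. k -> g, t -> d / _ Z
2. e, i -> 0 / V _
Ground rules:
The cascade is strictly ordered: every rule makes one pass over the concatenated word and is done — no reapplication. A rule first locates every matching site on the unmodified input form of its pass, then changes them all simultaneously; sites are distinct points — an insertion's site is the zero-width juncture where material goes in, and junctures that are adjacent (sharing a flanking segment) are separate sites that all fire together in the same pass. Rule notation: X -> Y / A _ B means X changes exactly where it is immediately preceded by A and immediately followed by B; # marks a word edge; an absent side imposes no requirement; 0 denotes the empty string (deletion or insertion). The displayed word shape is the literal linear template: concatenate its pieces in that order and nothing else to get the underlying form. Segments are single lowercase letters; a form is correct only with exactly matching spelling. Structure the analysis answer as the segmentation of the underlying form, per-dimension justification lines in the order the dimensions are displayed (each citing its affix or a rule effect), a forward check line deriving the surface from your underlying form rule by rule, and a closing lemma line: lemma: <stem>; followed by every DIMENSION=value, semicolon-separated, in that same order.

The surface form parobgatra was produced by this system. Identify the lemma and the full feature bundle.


underlying: pa-roibgat-ra
VEL=pa - signalled by the affix -ra
MOD=mi - signalled by the affix pa-
check: paroibgatra -> paroibgatra -> parobgatra
lemma: roibgat; VEL=pa; MOD=mi


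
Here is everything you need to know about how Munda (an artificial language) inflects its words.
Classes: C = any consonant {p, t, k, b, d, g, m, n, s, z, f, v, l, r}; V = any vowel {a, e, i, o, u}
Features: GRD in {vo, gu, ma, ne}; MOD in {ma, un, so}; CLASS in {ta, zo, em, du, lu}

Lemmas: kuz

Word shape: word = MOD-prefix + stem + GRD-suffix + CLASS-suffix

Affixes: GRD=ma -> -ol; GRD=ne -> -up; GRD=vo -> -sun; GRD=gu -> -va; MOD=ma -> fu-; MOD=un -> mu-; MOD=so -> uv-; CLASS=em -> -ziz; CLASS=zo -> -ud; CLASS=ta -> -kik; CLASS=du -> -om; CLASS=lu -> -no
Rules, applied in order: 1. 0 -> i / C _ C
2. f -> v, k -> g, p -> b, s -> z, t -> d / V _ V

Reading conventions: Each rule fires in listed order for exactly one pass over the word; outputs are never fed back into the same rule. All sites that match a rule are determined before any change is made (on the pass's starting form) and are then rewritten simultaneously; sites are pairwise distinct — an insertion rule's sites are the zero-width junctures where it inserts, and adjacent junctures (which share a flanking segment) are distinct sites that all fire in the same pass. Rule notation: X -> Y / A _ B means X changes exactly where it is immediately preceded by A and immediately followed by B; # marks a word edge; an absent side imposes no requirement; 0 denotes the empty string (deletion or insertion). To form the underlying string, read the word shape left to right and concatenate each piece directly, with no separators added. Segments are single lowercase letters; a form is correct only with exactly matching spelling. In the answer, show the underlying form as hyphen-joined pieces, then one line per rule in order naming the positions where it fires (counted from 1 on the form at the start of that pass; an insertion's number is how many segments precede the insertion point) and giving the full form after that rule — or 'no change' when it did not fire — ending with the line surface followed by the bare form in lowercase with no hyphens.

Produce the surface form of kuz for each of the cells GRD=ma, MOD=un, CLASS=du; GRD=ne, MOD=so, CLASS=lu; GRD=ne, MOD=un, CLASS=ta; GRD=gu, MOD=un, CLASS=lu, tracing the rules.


cell GRD=ma, MOD=un, CLASS=du:
underlying: mu-kuz-ol-om
1. 0 -> i / C _ C: no change
2. f -> v, k -> g, p -> b, s -> z, t -> d / V _ V: fires at position(s) 3: muguzolom
surface: muguzolom

cell GRD=ne, MOD=so, CLASS=lu:
underlying: uv-kuz-up-no
1. 0 -> i / C _ C: inserts after position(s) 2, 7: uvikuzupino
2. f -> v, k -> g, p -> b, s -> z, t -> d / V _ V: fires at position(s) 4, 8: uviguzubino
surface: uviguzubino

cell GRD=ne, MOD=un, CLASS=ta:
underlying: mu-kuz-up-kik
1. 0 -> i / C _ C: inserts after position(s) 7: mukuzupikik
2. f -> v, k -> g, p -> b, s -> z, t -> d / V _ V: fires at position(s) 3, 7, 9: muguzubigik
surface: muguzubigik

cell GRD=gu, MOD=un, CLASS=lu:
underlying: mu-kuz-va-no
1. 0 -> i / C _ C: inserts after position(s) 5: mukuzivano
2. f -> v, k -> g, p -> b, s -> z, t -> d / V _ V: fires at position(s) 3: muguzivano
surface: muguzivano


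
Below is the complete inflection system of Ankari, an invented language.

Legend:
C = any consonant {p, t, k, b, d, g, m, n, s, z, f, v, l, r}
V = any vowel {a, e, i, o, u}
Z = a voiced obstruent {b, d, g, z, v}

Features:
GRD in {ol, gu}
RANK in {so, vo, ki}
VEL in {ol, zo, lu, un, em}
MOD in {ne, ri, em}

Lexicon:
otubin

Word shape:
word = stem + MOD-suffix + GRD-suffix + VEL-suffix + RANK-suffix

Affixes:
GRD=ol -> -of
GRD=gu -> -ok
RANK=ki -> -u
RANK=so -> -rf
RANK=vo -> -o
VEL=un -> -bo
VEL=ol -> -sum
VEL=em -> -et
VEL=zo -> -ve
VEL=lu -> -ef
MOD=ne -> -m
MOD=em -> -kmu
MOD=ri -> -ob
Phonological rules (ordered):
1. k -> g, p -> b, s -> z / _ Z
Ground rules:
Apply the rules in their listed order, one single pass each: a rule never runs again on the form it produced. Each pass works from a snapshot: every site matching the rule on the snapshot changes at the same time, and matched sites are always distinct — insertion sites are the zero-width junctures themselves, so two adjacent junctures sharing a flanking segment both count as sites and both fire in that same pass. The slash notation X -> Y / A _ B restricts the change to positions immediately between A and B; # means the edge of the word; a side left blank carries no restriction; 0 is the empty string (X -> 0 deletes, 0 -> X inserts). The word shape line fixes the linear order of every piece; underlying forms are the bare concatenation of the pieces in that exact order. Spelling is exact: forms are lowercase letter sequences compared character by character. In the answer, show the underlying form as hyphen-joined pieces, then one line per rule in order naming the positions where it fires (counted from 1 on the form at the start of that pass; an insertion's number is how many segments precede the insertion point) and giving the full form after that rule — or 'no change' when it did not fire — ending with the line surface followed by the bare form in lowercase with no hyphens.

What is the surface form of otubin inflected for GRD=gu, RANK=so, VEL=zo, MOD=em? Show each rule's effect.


underlying: otubin-kmu-ok-ve-rf
1. k -> g, p -> b, s -> z / _ Z: fires at position(s) 11: otubinkmuogverf
surface: otubinkmuogverf


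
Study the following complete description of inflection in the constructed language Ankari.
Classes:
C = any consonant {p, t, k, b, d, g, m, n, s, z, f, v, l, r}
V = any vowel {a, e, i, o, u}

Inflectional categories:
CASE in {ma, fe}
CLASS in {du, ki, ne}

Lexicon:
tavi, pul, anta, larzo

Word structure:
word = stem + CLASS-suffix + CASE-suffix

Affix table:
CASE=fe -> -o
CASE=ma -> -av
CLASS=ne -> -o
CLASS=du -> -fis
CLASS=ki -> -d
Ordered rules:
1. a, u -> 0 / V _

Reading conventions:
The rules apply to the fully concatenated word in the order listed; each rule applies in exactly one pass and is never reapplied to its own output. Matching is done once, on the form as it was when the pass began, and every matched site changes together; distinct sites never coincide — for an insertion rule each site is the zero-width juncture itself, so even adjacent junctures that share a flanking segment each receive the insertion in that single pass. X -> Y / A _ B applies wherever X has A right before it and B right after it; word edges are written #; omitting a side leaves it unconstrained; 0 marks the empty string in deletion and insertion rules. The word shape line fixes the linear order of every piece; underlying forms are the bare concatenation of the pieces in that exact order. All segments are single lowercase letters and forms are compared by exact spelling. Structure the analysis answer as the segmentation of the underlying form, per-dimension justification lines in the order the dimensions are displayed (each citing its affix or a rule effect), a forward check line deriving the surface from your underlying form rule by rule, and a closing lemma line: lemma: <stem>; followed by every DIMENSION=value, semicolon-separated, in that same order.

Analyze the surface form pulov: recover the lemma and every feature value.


underlying: pul-o-av
CASE=ma - signalled by the affix -av
CLASS=ne - signalled by the affix -o
check: puloav -> pulov
lemma: pul; CASE=ma; CLASS=ne


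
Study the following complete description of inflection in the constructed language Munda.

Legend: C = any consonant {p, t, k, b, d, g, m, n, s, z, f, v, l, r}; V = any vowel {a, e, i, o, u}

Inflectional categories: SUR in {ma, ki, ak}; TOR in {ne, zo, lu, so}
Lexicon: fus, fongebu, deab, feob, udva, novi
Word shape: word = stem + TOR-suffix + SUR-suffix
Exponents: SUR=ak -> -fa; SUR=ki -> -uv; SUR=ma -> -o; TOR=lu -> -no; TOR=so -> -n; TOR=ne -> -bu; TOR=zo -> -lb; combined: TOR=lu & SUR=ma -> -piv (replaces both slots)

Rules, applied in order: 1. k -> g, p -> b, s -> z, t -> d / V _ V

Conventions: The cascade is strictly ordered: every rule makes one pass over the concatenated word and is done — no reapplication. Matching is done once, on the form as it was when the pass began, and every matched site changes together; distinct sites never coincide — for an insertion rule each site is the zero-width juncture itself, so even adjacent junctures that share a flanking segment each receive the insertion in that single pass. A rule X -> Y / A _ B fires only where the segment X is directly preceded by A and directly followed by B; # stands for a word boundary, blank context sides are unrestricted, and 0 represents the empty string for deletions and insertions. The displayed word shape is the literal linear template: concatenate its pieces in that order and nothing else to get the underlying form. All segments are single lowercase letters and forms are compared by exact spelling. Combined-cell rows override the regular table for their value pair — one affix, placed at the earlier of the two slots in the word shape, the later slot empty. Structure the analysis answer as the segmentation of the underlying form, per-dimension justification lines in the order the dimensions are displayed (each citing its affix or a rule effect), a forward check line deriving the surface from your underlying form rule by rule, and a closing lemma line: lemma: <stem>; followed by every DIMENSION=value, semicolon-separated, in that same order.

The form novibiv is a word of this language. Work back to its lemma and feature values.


underlying: novi-piv
SUR=ma - signalled by the combined affix row
TOR=lu - signalled by the combined affix row
check: novipiv -> novibiv
lemma: novi; SUR=ma; TOR=lu


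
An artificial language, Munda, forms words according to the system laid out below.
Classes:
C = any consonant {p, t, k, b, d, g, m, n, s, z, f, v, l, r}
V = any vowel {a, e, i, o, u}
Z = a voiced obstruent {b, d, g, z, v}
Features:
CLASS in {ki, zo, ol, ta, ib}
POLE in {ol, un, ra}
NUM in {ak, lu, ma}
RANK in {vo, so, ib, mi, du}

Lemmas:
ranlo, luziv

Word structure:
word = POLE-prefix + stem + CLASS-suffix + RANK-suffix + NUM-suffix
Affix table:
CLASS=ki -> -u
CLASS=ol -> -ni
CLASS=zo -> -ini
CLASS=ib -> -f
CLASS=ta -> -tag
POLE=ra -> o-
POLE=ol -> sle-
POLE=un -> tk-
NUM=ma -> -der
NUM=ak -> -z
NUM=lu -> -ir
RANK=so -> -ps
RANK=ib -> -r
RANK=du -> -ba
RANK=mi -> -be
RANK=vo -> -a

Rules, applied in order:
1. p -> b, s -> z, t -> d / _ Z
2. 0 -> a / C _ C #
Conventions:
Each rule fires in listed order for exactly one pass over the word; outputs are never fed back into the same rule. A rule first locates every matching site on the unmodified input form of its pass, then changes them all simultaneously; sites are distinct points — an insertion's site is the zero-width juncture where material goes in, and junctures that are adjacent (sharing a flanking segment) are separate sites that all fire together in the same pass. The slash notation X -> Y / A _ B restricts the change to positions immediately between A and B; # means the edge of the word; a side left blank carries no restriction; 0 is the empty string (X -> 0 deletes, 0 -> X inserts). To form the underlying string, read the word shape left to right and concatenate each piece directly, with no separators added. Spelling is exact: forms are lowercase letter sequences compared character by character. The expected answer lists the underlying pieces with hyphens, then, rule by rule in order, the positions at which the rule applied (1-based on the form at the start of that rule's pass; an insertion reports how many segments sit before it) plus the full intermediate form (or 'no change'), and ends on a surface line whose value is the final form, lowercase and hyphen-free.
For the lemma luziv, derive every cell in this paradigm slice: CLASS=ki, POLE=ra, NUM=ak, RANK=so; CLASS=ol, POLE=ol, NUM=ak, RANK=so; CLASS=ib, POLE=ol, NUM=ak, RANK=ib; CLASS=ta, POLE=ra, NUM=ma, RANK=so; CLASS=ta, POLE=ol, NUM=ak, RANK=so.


cell CLASS=ki, POLE=ra, NUM=ak, RANK=so:
underlying: o-luziv-u-ps-z
1. p -> b, s -> z, t -> d / _ Z: fires at position(s) 9: oluzivupzz
2. 0 -> a / C _ C #: inserts after position(s) 9: oluzivupzaz
surface: oluzivupzaz

cell CLASS=ol, POLE=ol, NUM=ak, RANK=so:
underlying: sle-luziv-ni-ps-z
1. p -> b, s -> z, t -> d / _ Z: fires at position(s) 12: sleluzivnipzz
2. 0 -> a / C _ C #: inserts after position(s) 12: sleluzivnipzaz
surface: sleluzivnipzaz

cell CLASS=ib, POLE=ol, NUM=ak, RANK=ib:
underlying: sle-luziv-f-r-z
1. p -> b, s -> z, t -> d / _ Z: no change
2. 0 -> a / C _ C #: inserts after position(s) 10: sleluzivfraz
surface: sleluzivfraz

cell CLASS=ta, POLE=ra, NUM=ma, RANK=so:
underlying: o-luziv-tag-ps-der
1. p -> b, s -> z, t -> d / _ Z: fires at position(s) 11: oluzivtagpzder
2. 0 -> a / C _ C #: no change
surface: oluzivtagpzder

cell CLASS=ta, POLE=ol, NUM=ak, RANK=so:
underlying: sle-luziv-tag-ps-z
1. p -> b, s -> z, t -> d / _ Z: fires at position(s) 13: sleluzivtagpzz
2. 0 -> a / C _ C #: inserts after position(s) 13: sleluzivtagpzaz
surface: sleluzivtagpzaz


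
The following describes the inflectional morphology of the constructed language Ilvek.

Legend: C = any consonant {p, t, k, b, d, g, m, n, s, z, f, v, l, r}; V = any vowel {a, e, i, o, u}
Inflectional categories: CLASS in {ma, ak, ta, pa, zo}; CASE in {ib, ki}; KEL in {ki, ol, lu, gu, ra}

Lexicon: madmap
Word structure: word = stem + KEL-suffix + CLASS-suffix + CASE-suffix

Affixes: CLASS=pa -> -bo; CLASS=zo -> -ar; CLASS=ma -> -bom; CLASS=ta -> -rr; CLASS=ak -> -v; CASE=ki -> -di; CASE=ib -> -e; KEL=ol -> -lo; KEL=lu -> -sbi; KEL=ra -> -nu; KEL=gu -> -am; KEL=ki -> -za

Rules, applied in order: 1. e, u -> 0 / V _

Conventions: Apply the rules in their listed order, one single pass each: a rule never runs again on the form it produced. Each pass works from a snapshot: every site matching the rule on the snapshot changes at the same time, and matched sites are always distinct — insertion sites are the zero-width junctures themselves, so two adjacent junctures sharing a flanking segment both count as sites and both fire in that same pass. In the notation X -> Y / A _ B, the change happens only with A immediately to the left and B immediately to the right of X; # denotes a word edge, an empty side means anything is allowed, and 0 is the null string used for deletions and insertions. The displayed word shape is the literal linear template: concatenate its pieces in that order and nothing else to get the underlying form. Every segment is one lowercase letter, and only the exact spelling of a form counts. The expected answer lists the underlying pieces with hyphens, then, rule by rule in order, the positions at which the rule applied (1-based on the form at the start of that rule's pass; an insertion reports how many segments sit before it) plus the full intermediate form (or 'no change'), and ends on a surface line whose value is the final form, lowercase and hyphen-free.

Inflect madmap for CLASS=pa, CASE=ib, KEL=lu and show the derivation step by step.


underlying: madmap-sbi-bo-e
1. e, u -> 0 / V _: fires at position(s) 12: madmapsbibo
surface: madmapsbibo


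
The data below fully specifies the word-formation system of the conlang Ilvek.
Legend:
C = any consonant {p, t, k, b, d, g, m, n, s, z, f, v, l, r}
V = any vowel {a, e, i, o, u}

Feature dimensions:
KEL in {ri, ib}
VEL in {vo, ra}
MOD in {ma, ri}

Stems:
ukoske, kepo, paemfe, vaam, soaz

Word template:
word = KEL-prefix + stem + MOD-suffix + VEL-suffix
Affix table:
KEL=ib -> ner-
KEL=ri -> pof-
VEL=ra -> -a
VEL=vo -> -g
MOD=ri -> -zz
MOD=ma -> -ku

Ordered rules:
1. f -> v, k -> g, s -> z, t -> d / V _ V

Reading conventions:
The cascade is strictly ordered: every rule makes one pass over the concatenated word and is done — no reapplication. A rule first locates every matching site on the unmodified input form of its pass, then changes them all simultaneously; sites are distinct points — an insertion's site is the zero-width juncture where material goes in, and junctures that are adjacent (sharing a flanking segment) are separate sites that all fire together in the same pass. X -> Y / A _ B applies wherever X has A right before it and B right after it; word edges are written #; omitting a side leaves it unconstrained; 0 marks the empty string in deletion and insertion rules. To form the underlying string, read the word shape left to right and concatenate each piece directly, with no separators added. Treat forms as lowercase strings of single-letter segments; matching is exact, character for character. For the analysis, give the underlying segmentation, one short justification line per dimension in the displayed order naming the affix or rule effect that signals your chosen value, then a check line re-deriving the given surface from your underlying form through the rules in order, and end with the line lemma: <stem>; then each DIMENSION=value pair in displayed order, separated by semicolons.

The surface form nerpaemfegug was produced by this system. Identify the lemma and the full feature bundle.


underlying: ner-paemfe-ku-g
KEL=ib - signalled by the affix ner-
VEL=vo - signalled by the affix -g
MOD=ma - signalled by the affix -ku
check: nerpaemfekug -> nerpaemfegug
lemma: paemfe; KEL=ib; VEL=vo; MOD=ma


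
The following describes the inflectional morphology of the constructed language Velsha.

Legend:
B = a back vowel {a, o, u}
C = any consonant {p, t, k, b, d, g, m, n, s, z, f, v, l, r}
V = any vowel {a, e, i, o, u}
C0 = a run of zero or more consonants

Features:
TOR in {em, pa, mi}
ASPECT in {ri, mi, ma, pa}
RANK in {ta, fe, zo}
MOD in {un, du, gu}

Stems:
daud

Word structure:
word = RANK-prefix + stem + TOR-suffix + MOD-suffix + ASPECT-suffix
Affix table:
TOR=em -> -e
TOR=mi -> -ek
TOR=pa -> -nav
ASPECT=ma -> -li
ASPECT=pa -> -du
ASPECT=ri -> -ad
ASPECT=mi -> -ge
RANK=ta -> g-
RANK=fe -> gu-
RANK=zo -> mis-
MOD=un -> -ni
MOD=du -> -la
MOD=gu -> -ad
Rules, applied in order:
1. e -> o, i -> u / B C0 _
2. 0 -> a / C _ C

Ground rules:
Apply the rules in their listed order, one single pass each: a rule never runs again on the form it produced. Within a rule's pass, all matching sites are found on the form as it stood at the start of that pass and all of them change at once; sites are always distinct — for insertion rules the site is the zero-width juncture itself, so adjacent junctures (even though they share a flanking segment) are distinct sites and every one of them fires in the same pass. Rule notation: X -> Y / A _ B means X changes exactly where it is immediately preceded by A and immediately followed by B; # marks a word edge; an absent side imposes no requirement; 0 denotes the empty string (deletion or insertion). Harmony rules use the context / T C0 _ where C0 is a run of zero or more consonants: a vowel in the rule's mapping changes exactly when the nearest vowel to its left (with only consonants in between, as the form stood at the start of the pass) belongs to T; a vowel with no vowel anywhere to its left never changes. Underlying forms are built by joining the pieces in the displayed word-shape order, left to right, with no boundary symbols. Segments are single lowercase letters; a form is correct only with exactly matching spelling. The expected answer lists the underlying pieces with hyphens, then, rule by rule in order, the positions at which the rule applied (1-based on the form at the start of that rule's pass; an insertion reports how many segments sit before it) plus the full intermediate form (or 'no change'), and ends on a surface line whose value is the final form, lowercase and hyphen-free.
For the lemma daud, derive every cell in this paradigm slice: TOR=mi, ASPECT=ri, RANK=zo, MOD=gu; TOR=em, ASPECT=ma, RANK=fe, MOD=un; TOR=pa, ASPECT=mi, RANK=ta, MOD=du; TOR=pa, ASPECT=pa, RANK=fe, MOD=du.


cell TOR=mi, ASPECT=ri, RANK=zo, MOD=gu:
underlying: mis-daud-ek-ad-ad
1. e -> o, i -> u / B C0 _: fires at position(s) 8: misdaudokadad
2. 0 -> a / C _ C: inserts after position(s) 3: misadaudokadad
surface: misadaudokadad

cell TOR=em, ASPECT=ma, RANK=fe, MOD=un:
underlying: gu-daud-e-ni-li
1. e -> o, i -> u / B C0 _: fires at position(s) 7: gudaudonili
2. 0 -> a / C _ C: no change
surface: gudaudonili

cell TOR=pa, ASPECT=mi, RANK=ta, MOD=du:
underlying: g-daud-nav-la-ge
1. e -> o, i -> u / B C0 _: fires at position(s) 12: gdaudnavlago
2. 0 -> a / C _ C: inserts after position(s) 1, 5, 8: gadaudanavalago
surface: gadaudanavalago

cell TOR=pa, ASPECT=pa, RANK=fe, MOD=du:
underlying: gu-daud-nav-la-du
1. e -> o, i -> u / B C0 _: no change
2. 0 -> a / C _ C: inserts after position(s) 6, 9: gudaudanavaladu
surface: gudaudanavaladu


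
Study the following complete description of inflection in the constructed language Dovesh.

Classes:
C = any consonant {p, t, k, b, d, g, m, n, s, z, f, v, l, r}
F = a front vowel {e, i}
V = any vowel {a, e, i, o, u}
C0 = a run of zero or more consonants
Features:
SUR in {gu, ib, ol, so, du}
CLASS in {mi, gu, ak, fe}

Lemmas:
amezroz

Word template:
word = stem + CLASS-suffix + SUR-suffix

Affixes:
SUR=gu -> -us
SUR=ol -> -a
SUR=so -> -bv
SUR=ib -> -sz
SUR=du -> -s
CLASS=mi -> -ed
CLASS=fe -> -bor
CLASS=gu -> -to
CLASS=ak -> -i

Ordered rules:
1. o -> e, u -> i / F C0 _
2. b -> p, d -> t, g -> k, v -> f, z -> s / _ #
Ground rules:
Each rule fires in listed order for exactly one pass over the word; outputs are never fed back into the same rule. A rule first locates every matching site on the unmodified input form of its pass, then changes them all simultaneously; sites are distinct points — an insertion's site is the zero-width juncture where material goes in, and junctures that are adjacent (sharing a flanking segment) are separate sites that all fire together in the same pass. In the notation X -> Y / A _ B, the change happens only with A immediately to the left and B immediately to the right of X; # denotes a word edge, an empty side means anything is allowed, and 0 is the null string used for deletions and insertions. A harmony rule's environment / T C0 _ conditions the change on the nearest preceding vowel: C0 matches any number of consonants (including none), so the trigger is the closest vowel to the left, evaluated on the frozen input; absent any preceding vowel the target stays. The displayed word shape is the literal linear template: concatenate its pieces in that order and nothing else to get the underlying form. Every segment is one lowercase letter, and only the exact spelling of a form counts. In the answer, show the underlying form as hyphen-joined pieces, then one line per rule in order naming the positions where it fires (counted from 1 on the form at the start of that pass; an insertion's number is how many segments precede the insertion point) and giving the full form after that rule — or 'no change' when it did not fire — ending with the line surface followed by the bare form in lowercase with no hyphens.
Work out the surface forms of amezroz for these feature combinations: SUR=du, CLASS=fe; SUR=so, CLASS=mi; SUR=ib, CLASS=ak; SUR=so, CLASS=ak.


cell SUR=du, CLASS=fe:
underlying: amezroz-bor-s
1. o -> e, u -> i / F C0 _: fires at position(s) 6: amezrezbors
2. b -> p, d -> t, g -> k, v -> f, z -> s / _ #: no change
surface: amezrezbors

cell SUR=so, CLASS=mi:
underlying: amezroz-ed-bv
1. o -> e, u -> i / F C0 _: fires at position(s) 6: amezrezedbv
2. b -> p, d -> t, g -> k, v -> f, z -> s / _ #: fires at position(s) 11: amezrezedbf
surface: amezrezedbf

cell SUR=ib, CLASS=ak:
underlying: amezroz-i-sz
1. o -> e, u -> i / F C0 _: fires at position(s) 6: amezrezisz
2. b -> p, d -> t, g -> k, v -> f, z -> s / _ #: fires at position(s) 10: amezreziss
surface: amezreziss

cell SUR=so, CLASS=ak:
underlying: amezroz-i-bv
1. o -> e, u -> i / F C0 _: fires at position(s) 6: amezrezibv
2. b -> p, d -> t, g -> k, v -> f, z -> s / _ #: fires at position(s) 10: amezrezibf
surface: amezrezibf


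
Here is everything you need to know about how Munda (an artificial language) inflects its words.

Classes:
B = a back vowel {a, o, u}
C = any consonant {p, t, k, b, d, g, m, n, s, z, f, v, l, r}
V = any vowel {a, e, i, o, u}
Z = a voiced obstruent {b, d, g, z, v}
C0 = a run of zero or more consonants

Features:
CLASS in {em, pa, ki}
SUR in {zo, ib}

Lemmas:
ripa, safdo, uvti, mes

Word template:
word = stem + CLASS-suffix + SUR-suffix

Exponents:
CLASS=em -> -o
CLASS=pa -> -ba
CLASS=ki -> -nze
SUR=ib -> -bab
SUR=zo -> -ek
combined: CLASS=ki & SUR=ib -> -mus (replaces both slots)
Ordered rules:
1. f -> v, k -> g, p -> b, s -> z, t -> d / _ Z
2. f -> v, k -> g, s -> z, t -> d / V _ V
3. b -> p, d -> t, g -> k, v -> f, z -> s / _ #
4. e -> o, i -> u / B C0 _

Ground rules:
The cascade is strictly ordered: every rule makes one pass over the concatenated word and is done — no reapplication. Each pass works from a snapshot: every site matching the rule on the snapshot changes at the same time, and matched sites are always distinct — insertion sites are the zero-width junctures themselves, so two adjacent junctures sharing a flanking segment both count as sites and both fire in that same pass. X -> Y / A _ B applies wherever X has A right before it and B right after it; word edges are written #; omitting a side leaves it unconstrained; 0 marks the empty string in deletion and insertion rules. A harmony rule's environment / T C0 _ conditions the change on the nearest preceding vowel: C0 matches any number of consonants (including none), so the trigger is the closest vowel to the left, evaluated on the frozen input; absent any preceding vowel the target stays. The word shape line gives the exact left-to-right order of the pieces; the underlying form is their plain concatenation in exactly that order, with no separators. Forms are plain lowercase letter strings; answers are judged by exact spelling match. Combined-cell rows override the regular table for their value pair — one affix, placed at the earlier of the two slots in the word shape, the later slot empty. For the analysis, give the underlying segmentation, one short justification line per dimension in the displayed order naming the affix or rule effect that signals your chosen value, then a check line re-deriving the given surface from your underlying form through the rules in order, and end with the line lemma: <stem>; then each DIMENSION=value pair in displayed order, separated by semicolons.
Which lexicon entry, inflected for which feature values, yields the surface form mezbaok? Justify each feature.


underlying: mes-ba-ek
CLASS=pa - signalled by the affix -ba
SUR=zo - signalled by the affix -ek
check: mesbaek -> mezbaek -> mezbaek -> mezbaek -> mezbaok
lemma: mes; CLASS=pa; SUR=zo


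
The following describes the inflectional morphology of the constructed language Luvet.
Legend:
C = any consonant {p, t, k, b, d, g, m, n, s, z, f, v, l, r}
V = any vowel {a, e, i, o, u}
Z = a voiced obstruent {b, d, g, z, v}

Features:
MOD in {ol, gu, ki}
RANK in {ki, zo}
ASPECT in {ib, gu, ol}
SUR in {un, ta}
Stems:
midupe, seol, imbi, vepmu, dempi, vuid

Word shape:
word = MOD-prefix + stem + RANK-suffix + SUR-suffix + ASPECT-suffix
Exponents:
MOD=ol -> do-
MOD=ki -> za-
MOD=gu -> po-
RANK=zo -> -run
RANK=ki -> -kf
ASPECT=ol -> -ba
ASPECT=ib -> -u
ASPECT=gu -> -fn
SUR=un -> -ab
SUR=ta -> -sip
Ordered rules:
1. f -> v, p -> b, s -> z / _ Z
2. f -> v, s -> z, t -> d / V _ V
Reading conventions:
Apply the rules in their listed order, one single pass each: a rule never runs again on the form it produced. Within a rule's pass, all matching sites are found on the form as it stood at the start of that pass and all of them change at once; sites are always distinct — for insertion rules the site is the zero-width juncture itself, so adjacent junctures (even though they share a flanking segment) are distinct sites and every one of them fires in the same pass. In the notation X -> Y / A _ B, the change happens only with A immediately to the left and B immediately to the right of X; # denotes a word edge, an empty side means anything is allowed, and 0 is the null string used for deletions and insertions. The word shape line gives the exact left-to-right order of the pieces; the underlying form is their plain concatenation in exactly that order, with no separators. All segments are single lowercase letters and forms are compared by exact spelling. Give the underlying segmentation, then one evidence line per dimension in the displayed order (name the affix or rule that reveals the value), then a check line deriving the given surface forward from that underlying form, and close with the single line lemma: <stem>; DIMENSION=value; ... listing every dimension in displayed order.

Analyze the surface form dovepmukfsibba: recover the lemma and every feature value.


underlying: do-vepmu-kf-sip-ba
MOD=ol - signalled by the affix do-
RANK=ki - signalled by the affix -kf
ASPECT=ol - signalled by the affix -ba
SUR=ta - signalled by the affix -sip
check: dovepmukfsipba -> dovepmukfsibba -> dovepmukfsibba
lemma: vepmu; MOD=ol; RANK=ki; ASPECT=ol; SUR=ta


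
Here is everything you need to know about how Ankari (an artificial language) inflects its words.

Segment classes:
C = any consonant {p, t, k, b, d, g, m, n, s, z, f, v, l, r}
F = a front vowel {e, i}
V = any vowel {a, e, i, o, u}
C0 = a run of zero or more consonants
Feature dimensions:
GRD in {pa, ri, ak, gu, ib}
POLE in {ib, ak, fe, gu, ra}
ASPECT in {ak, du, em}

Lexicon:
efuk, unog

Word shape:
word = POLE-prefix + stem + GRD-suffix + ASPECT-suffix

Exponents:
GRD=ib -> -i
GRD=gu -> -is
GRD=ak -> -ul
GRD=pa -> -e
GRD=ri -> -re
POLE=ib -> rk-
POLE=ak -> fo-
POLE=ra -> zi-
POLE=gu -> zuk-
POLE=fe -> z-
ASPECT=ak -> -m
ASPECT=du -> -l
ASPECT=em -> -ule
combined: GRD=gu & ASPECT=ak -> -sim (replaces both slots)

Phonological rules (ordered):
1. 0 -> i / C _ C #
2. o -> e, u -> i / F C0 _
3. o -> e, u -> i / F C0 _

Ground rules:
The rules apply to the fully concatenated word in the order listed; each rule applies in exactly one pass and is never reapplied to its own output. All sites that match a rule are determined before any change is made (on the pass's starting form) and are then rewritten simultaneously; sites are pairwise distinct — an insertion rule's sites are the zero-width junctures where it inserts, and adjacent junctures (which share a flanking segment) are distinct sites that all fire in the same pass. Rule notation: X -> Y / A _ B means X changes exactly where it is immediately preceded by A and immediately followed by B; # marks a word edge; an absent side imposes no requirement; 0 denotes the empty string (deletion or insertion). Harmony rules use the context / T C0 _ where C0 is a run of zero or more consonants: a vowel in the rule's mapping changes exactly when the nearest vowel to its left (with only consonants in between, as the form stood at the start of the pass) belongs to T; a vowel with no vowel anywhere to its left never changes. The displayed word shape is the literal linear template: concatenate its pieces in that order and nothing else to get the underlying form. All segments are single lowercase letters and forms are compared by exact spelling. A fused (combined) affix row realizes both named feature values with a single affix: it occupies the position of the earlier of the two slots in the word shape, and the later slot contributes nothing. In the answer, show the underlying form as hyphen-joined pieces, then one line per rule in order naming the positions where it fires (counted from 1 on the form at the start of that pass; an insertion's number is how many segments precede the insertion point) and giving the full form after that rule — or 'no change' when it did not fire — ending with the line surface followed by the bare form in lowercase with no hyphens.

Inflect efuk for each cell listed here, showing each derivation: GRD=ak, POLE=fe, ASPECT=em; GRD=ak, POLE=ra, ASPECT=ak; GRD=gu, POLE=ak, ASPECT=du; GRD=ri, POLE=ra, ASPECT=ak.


cell GRD=ak, POLE=fe, ASPECT=em:
underlying: z-efuk-ul-ule
1. 0 -> i / C _ C #: no change
2. o -> e, u -> i / F C0 _: fires at position(s) 4: zefikulule
3. o -> e, u -> i / F C0 _: fires at position(s) 6: zefikilule
surface: zefikilule

cell GRD=ak, POLE=ra, ASPECT=ak:
underlying: zi-efuk-ul-m
1. 0 -> i / C _ C #: inserts after position(s) 8: ziefukulim
2. o -> e, u -> i / F C0 _: fires at position(s) 5: ziefikulim
3. o -> e, u -> i / F C0 _: fires at position(s) 7: ziefikilim
surface: ziefikilim

cell GRD=gu, POLE=ak, ASPECT=du:
underlying: fo-efuk-is-l
1. 0 -> i / C _ C #: inserts after position(s) 8: foefukisil
2. o -> e, u -> i / F C0 _: fires at position(s) 5: foefikisil
3. o -> e, u -> i / F C0 _: no change
surface: foefikisil

cell GRD=ri, POLE=ra, ASPECT=ak:
underlying: zi-efuk-re-m
1. 0 -> i / C _ C #: no change
2. o -> e, u -> i / F C0 _: fires at position(s) 5: ziefikrem
3. o -> e, u -> i / F C0 _: no change
surface: ziefikrem


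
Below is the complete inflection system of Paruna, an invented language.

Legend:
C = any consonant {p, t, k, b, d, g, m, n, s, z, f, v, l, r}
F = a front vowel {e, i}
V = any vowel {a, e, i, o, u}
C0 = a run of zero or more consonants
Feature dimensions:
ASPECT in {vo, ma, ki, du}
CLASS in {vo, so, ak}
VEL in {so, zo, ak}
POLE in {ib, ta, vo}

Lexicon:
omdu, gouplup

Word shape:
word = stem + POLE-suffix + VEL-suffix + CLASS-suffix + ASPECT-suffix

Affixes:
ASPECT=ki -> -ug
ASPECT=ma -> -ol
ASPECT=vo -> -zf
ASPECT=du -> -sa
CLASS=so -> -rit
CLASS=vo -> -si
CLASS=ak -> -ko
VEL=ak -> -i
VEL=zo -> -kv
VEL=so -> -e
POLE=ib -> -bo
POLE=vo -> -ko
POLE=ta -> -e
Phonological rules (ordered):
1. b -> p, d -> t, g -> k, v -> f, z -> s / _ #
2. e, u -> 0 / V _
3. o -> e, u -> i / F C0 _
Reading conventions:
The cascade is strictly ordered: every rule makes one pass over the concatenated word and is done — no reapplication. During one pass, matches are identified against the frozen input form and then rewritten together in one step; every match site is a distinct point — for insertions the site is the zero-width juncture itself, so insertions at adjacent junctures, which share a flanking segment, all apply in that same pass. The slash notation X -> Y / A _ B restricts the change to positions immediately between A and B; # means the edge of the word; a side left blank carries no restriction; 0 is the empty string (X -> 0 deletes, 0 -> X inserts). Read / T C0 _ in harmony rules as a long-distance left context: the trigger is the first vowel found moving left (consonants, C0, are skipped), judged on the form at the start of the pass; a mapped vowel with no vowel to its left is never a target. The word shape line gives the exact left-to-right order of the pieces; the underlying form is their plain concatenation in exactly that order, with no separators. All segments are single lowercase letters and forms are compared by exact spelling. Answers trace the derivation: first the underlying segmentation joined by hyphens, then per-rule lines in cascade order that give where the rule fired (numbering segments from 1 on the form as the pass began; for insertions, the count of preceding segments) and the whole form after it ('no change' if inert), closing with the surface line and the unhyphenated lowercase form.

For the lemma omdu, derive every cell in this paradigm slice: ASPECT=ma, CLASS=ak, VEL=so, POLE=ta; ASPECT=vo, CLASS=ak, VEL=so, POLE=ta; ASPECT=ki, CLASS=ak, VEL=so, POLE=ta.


cell ASPECT=ma, CLASS=ak, VEL=so, POLE=ta:
underlying: omdu-e-e-ko-ol
1. b -> p, d -> t, g -> k, v -> f, z -> s / _ #: no change
2. e, u -> 0 / V _: fires at position(s) 5, 6: omdukool
3. o -> e, u -> i / F C0 _: no change
surface: omdukool

cell ASPECT=vo, CLASS=ak, VEL=so, POLE=ta:
underlying: omdu-e-e-ko-zf
1. b -> p, d -> t, g -> k, v -> f, z -> s / _ #: no change
2. e, u -> 0 / V _: fires at position(s) 5, 6: omdukozf
3. o -> e, u -> i / F C0 _: no change
surface: omdukozf

cell ASPECT=ki, CLASS=ak, VEL=so, POLE=ta:
underlying: omdu-e-e-ko-ug
1. b -> p, d -> t, g -> k, v -> f, z -> s / _ #: fires at position(s) 10: omdueekouk
2. e, u -> 0 / V _: fires at position(s) 5, 6, 9: omdukok
3. o -> e, u -> i / F C0 _: no change
surface: omdukok


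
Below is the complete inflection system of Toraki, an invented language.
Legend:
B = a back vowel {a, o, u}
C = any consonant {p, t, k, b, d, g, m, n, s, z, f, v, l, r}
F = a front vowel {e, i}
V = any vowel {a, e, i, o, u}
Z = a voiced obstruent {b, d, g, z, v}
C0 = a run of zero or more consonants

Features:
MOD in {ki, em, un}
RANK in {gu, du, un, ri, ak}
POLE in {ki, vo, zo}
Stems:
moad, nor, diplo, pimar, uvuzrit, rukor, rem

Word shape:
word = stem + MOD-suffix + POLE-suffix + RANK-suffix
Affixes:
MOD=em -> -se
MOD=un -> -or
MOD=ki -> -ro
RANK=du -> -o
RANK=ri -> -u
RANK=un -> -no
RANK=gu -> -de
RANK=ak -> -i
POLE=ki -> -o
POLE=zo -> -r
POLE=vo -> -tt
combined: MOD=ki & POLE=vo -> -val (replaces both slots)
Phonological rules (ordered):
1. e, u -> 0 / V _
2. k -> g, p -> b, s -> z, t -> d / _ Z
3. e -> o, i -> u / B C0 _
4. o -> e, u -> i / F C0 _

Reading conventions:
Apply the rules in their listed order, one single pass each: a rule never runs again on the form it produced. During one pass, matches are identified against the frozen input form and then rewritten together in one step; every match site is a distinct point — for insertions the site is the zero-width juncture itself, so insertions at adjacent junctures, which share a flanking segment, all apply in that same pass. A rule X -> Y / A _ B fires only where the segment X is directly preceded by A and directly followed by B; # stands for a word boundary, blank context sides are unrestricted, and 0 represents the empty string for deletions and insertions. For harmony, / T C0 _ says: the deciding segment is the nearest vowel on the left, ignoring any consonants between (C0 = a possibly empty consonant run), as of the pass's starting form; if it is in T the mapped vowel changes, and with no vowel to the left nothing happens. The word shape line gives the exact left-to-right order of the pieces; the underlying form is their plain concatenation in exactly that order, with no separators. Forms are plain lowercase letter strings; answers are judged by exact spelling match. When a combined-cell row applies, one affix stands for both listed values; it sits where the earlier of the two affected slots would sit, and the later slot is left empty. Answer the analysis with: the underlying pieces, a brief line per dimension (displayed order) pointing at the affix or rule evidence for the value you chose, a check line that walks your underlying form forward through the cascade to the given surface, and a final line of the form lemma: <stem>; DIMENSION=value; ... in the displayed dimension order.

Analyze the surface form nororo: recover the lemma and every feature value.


underlying: nor-or-o-u
MOD=un - signalled by the affix -or
RANK=ri - signalled by the affix -u
POLE=ki - signalled by the affix -o
check: nororou -> nororo -> nororo -> nororo -> nororo
lemma: nor; MOD=un; RANK=ri; POLE=ki
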